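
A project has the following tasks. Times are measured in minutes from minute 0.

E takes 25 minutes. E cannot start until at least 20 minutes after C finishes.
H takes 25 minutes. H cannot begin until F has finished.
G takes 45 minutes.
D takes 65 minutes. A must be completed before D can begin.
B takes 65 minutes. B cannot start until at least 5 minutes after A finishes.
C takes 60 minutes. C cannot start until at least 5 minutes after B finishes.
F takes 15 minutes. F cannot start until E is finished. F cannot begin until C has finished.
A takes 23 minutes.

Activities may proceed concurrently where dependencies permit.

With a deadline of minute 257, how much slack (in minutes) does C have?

Nothing blocks A, so it runs from minute 0 to minute 23.
B cannot begin until A (finishes minute 23, plus 5-minute gap → minute 28). It runs from minute 28 to 28 + 65 = minute 93.
C cannot begin until B (finishes minute 93, plus 5-minute gap → minute 98). It runs from minute 98 to 98 + 60 = minute 158.

Working backward from the deadline:
H must finish by minute 257; it takes 25 minutes, so it must start by 257 − 25 = minute 232.
Since H (must start by minute 232) depends on it, F must finish by minute 232. Backing off its 15-minute duration gives a latest start of minute 217.
E must finish before F (must start by minute 217). With a 25-minute duration, E must start by 217 − 25 = minute 192.
C must finish in time for E (must start by minute 192, minus 20-minute gap → minute 172); F (must start by minute 217). The tightest is minute 172, so C must start by 172 − 60 = minute 112.
So C can start as early as minute 98 and as late as minute 112, giving 112 − 98 = 14 minutes of slack.

14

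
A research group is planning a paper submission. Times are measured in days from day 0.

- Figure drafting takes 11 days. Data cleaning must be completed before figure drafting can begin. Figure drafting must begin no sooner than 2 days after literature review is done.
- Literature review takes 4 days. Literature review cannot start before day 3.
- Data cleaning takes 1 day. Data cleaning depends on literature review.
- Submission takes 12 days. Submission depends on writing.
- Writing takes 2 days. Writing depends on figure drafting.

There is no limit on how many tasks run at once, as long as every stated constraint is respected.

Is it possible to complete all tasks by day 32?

No

Literature review cannot begin until its own release at day 3. It runs from day 3 to 3 + 4 = day 7.
Data cleaning waits on literature review (finishes day 7), so it starts at day 7 and finishes at 7 + 1 = day 8.
Figure drafting has to wait for data cleaning (finishes day 8); literature review (finishes day 7, plus 2-day gap → day 9). The latest of these is day 9, so figure drafting runs day 9 to 9 + 11 = day 20.
Writing waits on figure drafting (finishes day 20), so it starts at day 20 and finishes at 20 + 2 = day 22.
Submission cannot begin until writing (finishes day 22). It runs from day 22 to 22 + 12 = day 34.
The earliest everything can be done is day 34, which is after the deadline of 32, so it is not possible.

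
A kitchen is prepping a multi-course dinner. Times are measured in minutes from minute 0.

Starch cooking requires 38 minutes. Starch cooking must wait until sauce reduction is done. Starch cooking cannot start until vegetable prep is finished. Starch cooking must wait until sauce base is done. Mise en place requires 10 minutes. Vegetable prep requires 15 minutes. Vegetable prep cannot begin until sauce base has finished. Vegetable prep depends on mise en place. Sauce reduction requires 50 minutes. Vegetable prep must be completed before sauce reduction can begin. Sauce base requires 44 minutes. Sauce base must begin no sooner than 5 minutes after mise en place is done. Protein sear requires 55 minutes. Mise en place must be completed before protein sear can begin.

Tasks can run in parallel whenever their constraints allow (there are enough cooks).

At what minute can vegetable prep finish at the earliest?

Mise en place can start immediately at minute 0; it finishes at minute 10.
Sauce base waits on mise en place (finishes minute 10, plus 5-minute gap → minute 15), so it starts at minute 15 and finishes at 15 + 44 = minute 59.
Vegetable prep has to wait for sauce base (finishes minute 59); mise en place (finishes minute 10). The latest of these is minute 59, so vegetable prep runs minute 59 to 59 + 15 = minute 74.

74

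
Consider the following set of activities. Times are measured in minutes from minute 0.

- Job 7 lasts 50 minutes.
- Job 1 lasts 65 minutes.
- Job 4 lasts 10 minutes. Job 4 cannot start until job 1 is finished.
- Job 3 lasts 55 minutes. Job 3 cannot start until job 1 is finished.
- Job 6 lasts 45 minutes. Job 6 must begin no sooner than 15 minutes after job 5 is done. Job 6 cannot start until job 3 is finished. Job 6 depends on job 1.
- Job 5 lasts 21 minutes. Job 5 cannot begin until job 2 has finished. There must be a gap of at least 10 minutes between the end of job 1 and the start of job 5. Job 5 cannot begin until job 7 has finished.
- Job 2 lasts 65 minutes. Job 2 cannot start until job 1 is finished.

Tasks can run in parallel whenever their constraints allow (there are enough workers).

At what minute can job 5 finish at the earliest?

Nothing blocks job 7, so it runs from minute 0 to minute 50.
Nothing blocks job 1, so it runs from minute 0 to minute 65.
Job 2 cannot begin until job 1 (finishes minute 65). It runs from minute 65 to 65 + 65 = minute 130.
For job 5: job 2 (finishes minute 130); job 1 (finishes minute 65, plus 10-minute gap → minute 75); job 7 (finishes minute 50). Taking the maximum gives a start of minute 130, and it finishes at 130 + 21 = minute 151.

151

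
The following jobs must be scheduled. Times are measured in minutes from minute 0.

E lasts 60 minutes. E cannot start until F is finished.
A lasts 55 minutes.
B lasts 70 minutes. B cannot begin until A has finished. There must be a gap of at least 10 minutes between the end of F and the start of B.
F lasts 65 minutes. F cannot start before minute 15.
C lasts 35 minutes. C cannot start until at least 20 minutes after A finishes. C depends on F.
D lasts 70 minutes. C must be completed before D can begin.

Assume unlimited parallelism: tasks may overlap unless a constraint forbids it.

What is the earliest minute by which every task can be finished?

185

F waits on its own release at minute 15, so it starts at minute 15 and finishes at 15 + 65 = minute 80.
E cannot begin until F (finishes minute 80). It runs from minute 80 to 80 + 60 = minute 140.
Nothing blocks A, so it runs from minute 0 to minute 55.
For C: A (finishes minute 55, plus 20-minute gap → minute 75); F (finishes minute 80). Taking the maximum gives a start of minute 80, and it finishes at 80 + 35 = minute 115.
D cannot begin until C (finishes minute 115). It runs from minute 115 to 115 + 70 = minute 185.
B has to wait for A (finishes minute 55); F (finishes minute 80, plus 10-minute gap → minute 90). The latest of these is minute 90, so B runs minute 90 to 90 + 70 = minute 160.
All tasks are finished once the last one completes. Finish times: A at 55, B at 160, C at 115, D at 185, E at 140, F at 80. The latest is minute 185.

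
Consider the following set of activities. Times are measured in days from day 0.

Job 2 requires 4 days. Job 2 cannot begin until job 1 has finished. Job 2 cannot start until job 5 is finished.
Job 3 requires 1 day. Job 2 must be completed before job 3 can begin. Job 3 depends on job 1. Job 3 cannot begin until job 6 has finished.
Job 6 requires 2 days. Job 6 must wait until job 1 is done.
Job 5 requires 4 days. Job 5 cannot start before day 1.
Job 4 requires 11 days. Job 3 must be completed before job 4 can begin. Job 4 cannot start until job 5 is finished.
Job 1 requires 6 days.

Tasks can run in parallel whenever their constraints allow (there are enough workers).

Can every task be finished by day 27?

Yes

After its own release at day 1, job 5 can start at day 1 and finishes at day 5.
Job 1 can start immediately at day 0; it finishes at day 6.
After job 1 (finishes day 6), job 6 can start at day 6 and finishes at day 8.
Job 2 has to wait for job 1 (finishes day 6); job 5 (finishes day 5). The latest of these is day 6, so job 2 runs day 6 to 6 + 4 = day 10.
Job 3 needs all of job 2 (finishes day 10); job 1 (finishes day 6); job 6 (finishes day 8). That puts its earliest start at day 10; it finishes at 10 + 1 = day 11.
For job 4: job 3 (finishes day 11); job 5 (finishes day 5). Taking the maximum gives a start of day 11, and it finishes at 11 + 11 = day 22.
Every task is finished by day 22, which is no later than the deadline of 27, so the schedule is feasible.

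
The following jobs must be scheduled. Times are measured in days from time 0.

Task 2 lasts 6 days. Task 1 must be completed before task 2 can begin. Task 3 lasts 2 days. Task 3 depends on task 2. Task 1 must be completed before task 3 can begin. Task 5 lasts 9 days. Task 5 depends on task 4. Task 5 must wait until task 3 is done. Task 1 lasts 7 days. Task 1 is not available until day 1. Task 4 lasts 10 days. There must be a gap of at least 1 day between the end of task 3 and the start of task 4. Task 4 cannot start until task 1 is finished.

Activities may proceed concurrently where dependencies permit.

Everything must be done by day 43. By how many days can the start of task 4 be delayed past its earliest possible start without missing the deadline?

Task 1 waits on its own release at day 1, so it starts at day 1 and finishes at 1 + 7 = day 8.
Task 2 waits on task 1 (finishes day 8), so it starts at day 8 and finishes at 8 + 6 = day 14.
Task 3 cannot start until task 2 (finishes day 14); task 1 (finishes day 8). The controlling bound is day 14, so task 3 finishes at 14 + 2 = day 16.
Task 4 cannot start until task 3 (finishes day 16, plus 1-day gap → day 17); task 1 (finishes day 8). The controlling bound is day 17, so task 4 finishes at 17 + 10 = day 27.

Working backward from the deadline:
Task 5 has no dependents, so it just needs to finish by day 43. Starting by 43 − 9 = day 34 achieves that.
Since task 5 (must start by day 34) depends on it, task 4 must finish by day 34. Backing off its 10-day duration gives a latest start of day 24.
So task 4 can start as early as day 17 and as late as day 24, giving 24 − 17 = 7 days of slack.

7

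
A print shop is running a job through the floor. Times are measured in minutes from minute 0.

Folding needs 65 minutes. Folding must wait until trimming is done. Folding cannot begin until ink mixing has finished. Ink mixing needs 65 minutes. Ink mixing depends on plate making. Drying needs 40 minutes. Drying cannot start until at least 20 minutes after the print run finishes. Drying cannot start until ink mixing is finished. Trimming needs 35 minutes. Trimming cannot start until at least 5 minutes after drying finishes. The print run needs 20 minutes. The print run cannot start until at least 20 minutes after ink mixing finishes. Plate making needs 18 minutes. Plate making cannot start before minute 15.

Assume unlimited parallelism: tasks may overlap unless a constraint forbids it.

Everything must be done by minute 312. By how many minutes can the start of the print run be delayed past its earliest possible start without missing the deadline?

After its own release at minute 15, plate making can start at minute 15 and finishes at minute 33.
After plate making (finishes minute 33), ink mixing can start at minute 33 and finishes at minute 98.
The print run cannot begin until ink mixing (finishes minute 98, plus 20-minute gap → minute 118). It runs from minute 118 to 118 + 20 = minute 138.

Working backward from the deadline:
Folding has no dependents, so it just needs to finish by minute 312. Starting by 312 − 65 = minute 247 achieves that.
Trimming must finish before folding (must start by minute 247). With a 35-minute duration, trimming must start by 247 − 35 = minute 212.
Drying feeds into trimming (must start by minute 212, minus 5-minute gap → minute 207); so drying must finish by minute 207 and therefore start by minute 167.
The print run feeds into drying (must start by minute 167, minus 20-minute gap → minute 147); so the print run must finish by minute 147 and therefore start by minute 127.
So the print run can start as early as minute 118 and as late as minute 127, giving 127 − 118 = 9 minutes of slack.

9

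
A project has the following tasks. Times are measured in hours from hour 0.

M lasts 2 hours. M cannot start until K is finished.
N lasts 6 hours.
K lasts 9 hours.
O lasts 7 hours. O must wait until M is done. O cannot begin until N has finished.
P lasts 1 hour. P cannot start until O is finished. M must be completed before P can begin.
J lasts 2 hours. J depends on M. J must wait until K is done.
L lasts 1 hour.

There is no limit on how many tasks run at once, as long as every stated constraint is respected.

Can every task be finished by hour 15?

No

Nothing blocks N, so it runs from hour 0 to hour 6.
Nothing blocks L, so it runs from hour 0 to hour 1.
Nothing blocks K, so it runs from hour 0 to hour 9.
M waits on K (finishes hour 9), so it starts at hour 9 and finishes at 9 + 2 = hour 11.
O cannot start until M (finishes hour 11); N (finishes hour 6). The controlling bound is hour 11, so O finishes at 11 + 7 = hour 18.
P needs all of O (finishes hour 18); M (finishes hour 11). That puts its earliest start at hour 18; it finishes at 18 + 1 = hour 19.
For J: M (finishes hour 11); K (finishes hour 9). Taking the maximum gives a start of hour 11, and it finishes at 11 + 2 = hour 13.
The earliest everything can be done is hour 19, which is after the deadline of 15, so it is not possible.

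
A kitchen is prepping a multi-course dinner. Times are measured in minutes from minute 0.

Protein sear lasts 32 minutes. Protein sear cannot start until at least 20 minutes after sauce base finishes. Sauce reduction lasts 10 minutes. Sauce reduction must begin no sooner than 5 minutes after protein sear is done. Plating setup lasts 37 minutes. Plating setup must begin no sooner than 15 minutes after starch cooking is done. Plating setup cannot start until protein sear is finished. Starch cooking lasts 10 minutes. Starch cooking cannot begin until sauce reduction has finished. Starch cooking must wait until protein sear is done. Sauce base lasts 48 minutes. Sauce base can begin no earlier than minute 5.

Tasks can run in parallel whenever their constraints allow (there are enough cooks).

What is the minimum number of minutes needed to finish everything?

182

Sauce base cannot begin until its own release at minute 5. It runs from minute 5 to 5 + 48 = minute 53.
After sauce base (finishes minute 53, plus 20-minute gap → minute 73), protein sear can start at minute 73 and finishes at minute 105.
Sauce reduction cannot begin until protein sear (finishes minute 105, plus 5-minute gap → minute 110). It runs from minute 110 to 110 + 10 = minute 120.
Starch cooking cannot start until sauce reduction (finishes minute 120); protein sear (finishes minute 105). The controlling bound is minute 120, so starch cooking finishes at 120 + 10 = minute 130.
Plating setup has to wait for starch cooking (finishes minute 130, plus 15-minute gap → minute 145); protein sear (finishes minute 105). The latest of these is minute 145, so plating setup runs minute 145 to 145 + 37 = minute 182.
All tasks are finished once the last one completes. Finish times: Sauce base at 53, Protein sear at 105, Sauce reduction at 120, Starch cooking at 130, Plating setup at 182. The latest is minute 182.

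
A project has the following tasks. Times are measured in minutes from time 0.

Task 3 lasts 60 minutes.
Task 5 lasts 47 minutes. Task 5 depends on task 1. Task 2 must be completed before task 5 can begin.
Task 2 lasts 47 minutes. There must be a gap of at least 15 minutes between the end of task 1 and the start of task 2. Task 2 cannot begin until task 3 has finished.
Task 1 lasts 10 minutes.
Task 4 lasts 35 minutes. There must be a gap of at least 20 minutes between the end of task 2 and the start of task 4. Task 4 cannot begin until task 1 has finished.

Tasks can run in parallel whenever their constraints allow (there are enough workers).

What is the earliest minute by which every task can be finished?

162

Task 3 has no prerequisites, so it starts at minute 0 and finishes at minute 60.
Task 1 can start immediately at minute 0; it finishes at minute 10.
Task 2 needs all of task 1 (finishes minute 10, plus 15-minute gap → minute 25); task 3 (finishes minute 60). That puts its earliest start at minute 60; it finishes at 60 + 47 = minute 107.
Task 5 needs all of task 1 (finishes minute 10); task 2 (finishes minute 107). That puts its earliest start at minute 107; it finishes at 107 + 47 = minute 154.
Task 4 needs all of task 2 (finishes minute 107, plus 20-minute gap → minute 127); task 1 (finishes minute 10). That puts its earliest start at minute 127; it finishes at 127 + 35 = minute 162.
All tasks are finished once the last one completes. Finish times: Task 1 at 10, Task 2 at 107, Task 3 at 60, Task 4 at 162, Task 5 at 154. The latest is minute 162.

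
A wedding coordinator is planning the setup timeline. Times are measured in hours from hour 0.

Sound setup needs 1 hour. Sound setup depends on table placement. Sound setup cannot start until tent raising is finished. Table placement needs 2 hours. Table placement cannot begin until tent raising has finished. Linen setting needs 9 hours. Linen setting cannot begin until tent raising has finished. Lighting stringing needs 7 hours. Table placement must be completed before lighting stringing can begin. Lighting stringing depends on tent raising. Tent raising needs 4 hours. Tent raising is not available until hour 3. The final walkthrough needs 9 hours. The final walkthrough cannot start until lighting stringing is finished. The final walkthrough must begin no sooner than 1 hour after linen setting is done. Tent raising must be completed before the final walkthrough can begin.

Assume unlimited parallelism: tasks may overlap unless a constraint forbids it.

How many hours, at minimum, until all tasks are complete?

Tent raising cannot begin until its own release at hour 3. It runs from hour 3 to 3 + 4 = hour 7.
After tent raising (finishes hour 7), linen setting can start at hour 7 and finishes at hour 16.
Table placement cannot begin until tent raising (finishes hour 7). It runs from hour 7 to 7 + 2 = hour 9.
Sound setup cannot start until table placement (finishes hour 9); tent raising (finishes hour 7). The controlling bound is hour 9, so sound setup finishes at 9 + 1 = hour 10.
Lighting stringing needs all of table placement (finishes hour 9); tent raising (finishes hour 7). That puts its earliest start at hour 9; it finishes at 9 + 7 = hour 16.
For the final walkthrough: lighting stringing (finishes hour 16); linen setting (finishes hour 16, plus 1-hour gap → hour 17); tent raising (finishes hour 7). Taking the maximum gives a start of hour 17, and it finishes at 17 + 9 = hour 26.
All tasks are finished once the last one completes. Finish times: Tent raising at 7, Table placement at 9, Linen setting at 16, Lighting stringing at 16, Sound setup at 10, The final walkthrough at 26. The latest is hour 26.

26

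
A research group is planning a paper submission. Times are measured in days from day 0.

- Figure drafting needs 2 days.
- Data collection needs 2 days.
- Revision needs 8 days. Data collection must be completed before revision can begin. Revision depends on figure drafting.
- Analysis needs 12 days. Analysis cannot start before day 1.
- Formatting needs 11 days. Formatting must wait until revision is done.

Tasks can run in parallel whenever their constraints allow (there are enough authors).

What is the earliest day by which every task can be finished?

21

Nothing blocks figure drafting, so it runs from day 0 to day 2.
Analysis cannot begin until its own release at day 1. It runs from day 1 to 1 + 12 = day 13.
Data collection can start immediately at day 0; it finishes at day 2.
For revision: data collection (finishes day 2); figure drafting (finishes day 2). Taking the maximum gives a start of day 2, and it finishes at 2 + 8 = day 10.
After revision (finishes day 10), formatting can start at day 10 and finishes at day 21.
All tasks are finished once the last one completes. Finish times: Data collection at 2, Analysis at 13, Figure drafting at 2, Revision at 10, Formatting at 21. The latest is day 21.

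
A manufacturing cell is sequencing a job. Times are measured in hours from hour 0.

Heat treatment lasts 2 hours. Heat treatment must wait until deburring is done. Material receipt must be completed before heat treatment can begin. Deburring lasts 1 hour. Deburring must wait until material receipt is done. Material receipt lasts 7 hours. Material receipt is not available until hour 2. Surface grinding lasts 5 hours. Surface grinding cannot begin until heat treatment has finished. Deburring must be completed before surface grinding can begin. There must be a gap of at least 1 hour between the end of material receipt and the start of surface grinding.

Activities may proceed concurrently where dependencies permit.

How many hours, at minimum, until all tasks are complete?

Material receipt cannot begin until its own release at hour 2. It runs from hour 2 to 2 + 7 = hour 9.
Deburring waits on material receipt (finishes hour 9), so it starts at hour 9 and finishes at 9 + 1 = hour 10.
For heat treatment: deburring (finishes hour 10); material receipt (finishes hour 9). Taking the maximum gives a start of hour 10, and it finishes at 10 + 2 = hour 12.
For surface grinding: heat treatment (finishes hour 12); deburring (finishes hour 10); material receipt (finishes hour 9, plus 1-hour gap → hour 10). Taking the maximum gives a start of hour 12, and it finishes at 12 + 5 = hour 17.
All tasks are finished once the last one completes. Finish times: Material receipt at 9, Deburring at 10, Heat treatment at 12, Surface grinding at 17. The latest is hour 17.

17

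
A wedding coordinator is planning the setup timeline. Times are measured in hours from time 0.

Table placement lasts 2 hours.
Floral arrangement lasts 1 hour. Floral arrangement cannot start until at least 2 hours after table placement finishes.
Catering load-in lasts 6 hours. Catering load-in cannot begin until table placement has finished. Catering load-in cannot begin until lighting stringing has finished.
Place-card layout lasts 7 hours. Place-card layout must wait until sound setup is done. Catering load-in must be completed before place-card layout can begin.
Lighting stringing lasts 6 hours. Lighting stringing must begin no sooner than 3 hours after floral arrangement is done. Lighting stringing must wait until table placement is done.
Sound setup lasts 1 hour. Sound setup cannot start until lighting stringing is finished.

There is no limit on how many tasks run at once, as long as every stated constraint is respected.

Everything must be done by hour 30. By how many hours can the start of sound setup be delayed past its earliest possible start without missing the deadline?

8

Table placement can start immediately at hour 0; it finishes at hour 2.
Floral arrangement waits on table placement (finishes hour 2, plus 2-hour gap → hour 4), so it starts at hour 4 and finishes at 4 + 1 = hour 5.
For lighting stringing: floral arrangement (finishes hour 5, plus 3-hour gap → hour 8); table placement (finishes hour 2). Taking the maximum gives a start of hour 8, and it finishes at 8 + 6 = hour 14.
Sound setup cannot begin until lighting stringing (finishes hour 14). It runs from hour 14 to 14 + 1 = hour 15.

Working backward from the deadline:
Place-card layout must finish by hour 30; it takes 7 hours, so it must start by 30 − 7 = hour 23.
Sound setup feeds into place-card layout (must start by hour 23); so sound setup must finish by hour 23 and therefore start by hour 22.
So sound setup can start as early as hour 14 and as late as hour 22, giving 22 − 14 = 8 hours of slack.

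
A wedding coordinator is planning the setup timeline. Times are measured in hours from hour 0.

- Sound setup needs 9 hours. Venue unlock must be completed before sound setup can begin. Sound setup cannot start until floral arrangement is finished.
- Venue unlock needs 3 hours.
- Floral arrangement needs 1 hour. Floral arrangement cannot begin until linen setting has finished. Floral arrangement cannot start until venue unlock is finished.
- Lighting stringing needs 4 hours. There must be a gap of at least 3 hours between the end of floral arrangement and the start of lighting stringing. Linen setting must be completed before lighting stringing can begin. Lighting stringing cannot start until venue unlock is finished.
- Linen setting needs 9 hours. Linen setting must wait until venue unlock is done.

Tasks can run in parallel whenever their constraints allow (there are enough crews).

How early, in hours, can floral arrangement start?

Nothing blocks venue unlock, so it runs from hour 0 to hour 3.
Linen setting waits on venue unlock (finishes hour 3), so it starts at hour 3 and finishes at 3 + 9 = hour 12.
Floral arrangement waits on linen setting (finishes hour 12); venue unlock (finishes hour 3). The latest of these is hour 12, which is the earliest floral arrangement can start.

12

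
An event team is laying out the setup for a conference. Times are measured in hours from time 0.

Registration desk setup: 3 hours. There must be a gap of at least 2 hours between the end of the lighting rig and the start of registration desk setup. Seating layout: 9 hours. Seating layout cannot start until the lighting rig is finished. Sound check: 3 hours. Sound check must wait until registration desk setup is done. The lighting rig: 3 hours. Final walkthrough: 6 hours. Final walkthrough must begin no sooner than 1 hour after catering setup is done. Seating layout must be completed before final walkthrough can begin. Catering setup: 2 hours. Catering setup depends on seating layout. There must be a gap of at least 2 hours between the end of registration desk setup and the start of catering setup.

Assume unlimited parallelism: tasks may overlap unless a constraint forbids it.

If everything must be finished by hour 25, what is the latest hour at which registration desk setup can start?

11

Final walkthrough must finish by hour 25; it takes 6 hours, so it must start by 25 − 6 = hour 19.
Catering setup has to be done before final walkthrough (must start by hour 19, minus 1-hour gap → hour 18). That means finishing by hour 18, i.e. starting by 18 − 2 = hour 16.
Sound check has no dependents, so it just needs to finish by hour 25. Starting by 25 − 3 = hour 22 achieves that.
For registration desk setup: catering setup (must start by hour 16, minus 2-hour gap → hour 14); sound check (must start by hour 22). The most restrictive is hour 14; with a 3-hour duration, registration desk setup must start by hour 11.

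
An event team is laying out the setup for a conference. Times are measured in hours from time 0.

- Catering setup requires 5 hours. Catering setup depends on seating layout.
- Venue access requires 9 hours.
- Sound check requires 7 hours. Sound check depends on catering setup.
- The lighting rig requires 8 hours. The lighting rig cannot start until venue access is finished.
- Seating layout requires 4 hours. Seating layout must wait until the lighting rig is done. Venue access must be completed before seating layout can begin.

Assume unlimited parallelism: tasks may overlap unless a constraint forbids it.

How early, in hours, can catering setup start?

21

Nothing blocks venue access, so it runs from hour 0 to hour 9.
After venue access (finishes hour 9), the lighting rig can start at hour 9 and finishes at hour 17.
Seating layout has to wait for the lighting rig (finishes hour 17); venue access (finishes hour 9). The latest of these is hour 17, so seating layout runs hour 17 to 17 + 4 = hour 21.
Catering setup waits on seating layout (finishes hour 21), so the earliest it can start is hour 21.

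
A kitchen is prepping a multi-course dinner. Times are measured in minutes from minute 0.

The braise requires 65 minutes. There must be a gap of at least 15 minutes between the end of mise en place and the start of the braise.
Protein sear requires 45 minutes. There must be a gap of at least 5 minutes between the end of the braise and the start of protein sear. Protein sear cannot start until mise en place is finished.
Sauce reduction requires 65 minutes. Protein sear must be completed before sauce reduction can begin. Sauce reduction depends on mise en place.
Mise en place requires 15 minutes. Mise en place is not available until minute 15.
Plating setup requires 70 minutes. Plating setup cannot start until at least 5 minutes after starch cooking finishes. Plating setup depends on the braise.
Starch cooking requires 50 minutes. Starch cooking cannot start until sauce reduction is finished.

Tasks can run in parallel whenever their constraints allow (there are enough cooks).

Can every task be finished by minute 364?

Yes

Mise en place waits on its own release at minute 15, so it starts at minute 15 and finishes at 15 + 15 = minute 30.
After mise en place (finishes minute 30, plus 15-minute gap → minute 45), the braise can start at minute 45 and finishes at minute 110.
For protein sear: the braise (finishes minute 110, plus 5-minute gap → minute 115); mise en place (finishes minute 30). Taking the maximum gives a start of minute 115, and it finishes at 115 + 45 = minute 160.
Sauce reduction cannot start until protein sear (finishes minute 160); mise en place (finishes minute 30). The controlling bound is minute 160, so sauce reduction finishes at 160 + 65 = minute 225.
Starch cooking waits on sauce reduction (finishes minute 225), so it starts at minute 225 and finishes at 225 + 50 = minute 275.
Plating setup cannot start until starch cooking (finishes minute 275, plus 5-minute gap → minute 280); the braise (finishes minute 110). The controlling bound is minute 280, so plating setup finishes at 280 + 70 = minute 350.
Every task is finished by minute 350, which is no later than the deadline of 364, so the schedule is feasible.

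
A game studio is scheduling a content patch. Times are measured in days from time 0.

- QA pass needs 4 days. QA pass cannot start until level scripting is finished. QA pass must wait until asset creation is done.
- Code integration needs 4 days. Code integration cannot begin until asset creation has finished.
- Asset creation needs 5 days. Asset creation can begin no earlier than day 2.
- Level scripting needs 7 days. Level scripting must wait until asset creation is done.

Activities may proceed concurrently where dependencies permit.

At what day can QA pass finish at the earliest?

18

Asset creation cannot begin until its own release at day 2. It runs from day 2 to 2 + 5 = day 7.
Level scripting cannot begin until asset creation (finishes day 7). It runs from day 7 to 7 + 7 = day 14.
QA pass needs all of level scripting (finishes day 14); asset creation (finishes day 7). That puts its earliest start at day 14; it finishes at 14 + 4 = day 18.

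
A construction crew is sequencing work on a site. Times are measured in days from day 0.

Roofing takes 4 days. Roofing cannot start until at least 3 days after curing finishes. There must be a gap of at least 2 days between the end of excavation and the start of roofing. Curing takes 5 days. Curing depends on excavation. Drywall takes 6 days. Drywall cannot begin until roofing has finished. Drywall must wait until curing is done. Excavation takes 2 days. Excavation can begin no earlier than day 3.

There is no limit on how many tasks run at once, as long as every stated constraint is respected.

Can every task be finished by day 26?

Yes

Excavation cannot begin until its own release at day 3. It runs from day 3 to 3 + 2 = day 5.
Curing cannot begin until excavation (finishes day 5). It runs from day 5 to 5 + 5 = day 10.
Roofing cannot start until curing (finishes day 10, plus 3-day gap → day 13); excavation (finishes day 5, plus 2-day gap → day 7). The controlling bound is day 13, so roofing finishes at 13 + 4 = day 17.
Drywall has to wait for roofing (finishes day 17); curing (finishes day 10). The latest of these is day 17, so drywall runs day 17 to 17 + 6 = day 23.
Every task is finished by day 23, which is no later than the deadline of 26, so the schedule is feasible.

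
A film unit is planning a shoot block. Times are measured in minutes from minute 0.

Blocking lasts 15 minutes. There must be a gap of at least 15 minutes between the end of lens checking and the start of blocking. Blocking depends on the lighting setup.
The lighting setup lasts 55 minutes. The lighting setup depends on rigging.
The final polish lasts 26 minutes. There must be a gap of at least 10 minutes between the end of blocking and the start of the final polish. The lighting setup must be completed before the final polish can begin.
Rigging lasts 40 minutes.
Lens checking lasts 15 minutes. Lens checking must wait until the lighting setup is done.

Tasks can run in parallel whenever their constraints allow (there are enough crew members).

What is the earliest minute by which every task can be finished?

Rigging can start immediately at minute 0; it finishes at minute 40.
The lighting setup cannot begin until rigging (finishes minute 40). It runs from minute 40 to 40 + 55 = minute 95.
After the lighting setup (finishes minute 95), lens checking can start at minute 95 and finishes at minute 110.
Blocking cannot start until lens checking (finishes minute 110, plus 15-minute gap → minute 125); the lighting setup (finishes minute 95). The controlling bound is minute 125, so blocking finishes at 125 + 15 = minute 140.
The final polish cannot start until blocking (finishes minute 140, plus 10-minute gap → minute 150); the lighting setup (finishes minute 95). The controlling bound is minute 150, so the final polish finishes at 150 + 26 = minute 176.
All tasks are finished once the last one completes. Finish times: Rigging at 40, The lighting setup at 95, Lens checking at 110, Blocking at 140, The final polish at 176. The latest is minute 176.

176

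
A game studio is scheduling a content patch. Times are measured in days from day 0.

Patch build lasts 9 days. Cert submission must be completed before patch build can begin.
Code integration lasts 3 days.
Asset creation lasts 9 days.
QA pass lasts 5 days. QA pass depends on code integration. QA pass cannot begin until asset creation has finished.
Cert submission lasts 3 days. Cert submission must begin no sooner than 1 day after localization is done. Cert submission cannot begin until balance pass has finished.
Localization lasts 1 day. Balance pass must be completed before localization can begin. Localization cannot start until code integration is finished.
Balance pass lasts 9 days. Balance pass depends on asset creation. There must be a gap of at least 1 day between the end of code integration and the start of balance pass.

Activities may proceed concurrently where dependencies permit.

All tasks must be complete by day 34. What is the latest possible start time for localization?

Nothing follows patch build; the deadline of day 34 is its only limit. It must start by 34 − 9 = day 25.
Since patch build (must start by day 25) depends on it, cert submission must finish by day 25. Backing off its 3-day duration gives a latest start of day 22.
Localization must finish before cert submission (must start by day 22, minus 1-day gap → day 21). With a 1-day duration, localization must start by 21 − 1 = day 20.

20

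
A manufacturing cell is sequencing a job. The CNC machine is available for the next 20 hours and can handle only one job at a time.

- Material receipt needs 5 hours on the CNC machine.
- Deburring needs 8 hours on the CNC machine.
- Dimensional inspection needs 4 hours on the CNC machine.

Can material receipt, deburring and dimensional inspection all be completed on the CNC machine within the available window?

Yes

Running back to back, the jobs need 5 + 8 + 4 = 17 hours on the CNC machine.
Since 17 ≤ 20, they fit within the window.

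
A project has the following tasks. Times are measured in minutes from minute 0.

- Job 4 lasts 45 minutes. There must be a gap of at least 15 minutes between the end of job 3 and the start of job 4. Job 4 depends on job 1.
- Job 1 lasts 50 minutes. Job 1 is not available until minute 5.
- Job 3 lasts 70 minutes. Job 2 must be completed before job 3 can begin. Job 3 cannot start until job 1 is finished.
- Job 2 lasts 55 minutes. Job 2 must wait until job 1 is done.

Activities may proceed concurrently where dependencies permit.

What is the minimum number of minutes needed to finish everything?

240

Job 1 waits on its own release at minute 5, so it starts at minute 5 and finishes at 5 + 50 = minute 55.
After job 1 (finishes minute 55), job 2 can start at minute 55 and finishes at minute 110.
Job 3 has to wait for job 2 (finishes minute 110); job 1 (finishes minute 55). The latest of these is minute 110, so job 3 runs minute 110 to 110 + 70 = minute 180.
For job 4: job 3 (finishes minute 180, plus 15-minute gap → minute 195); job 1 (finishes minute 55). Taking the maximum gives a start of minute 195, and it finishes at 195 + 45 = minute 240.
All tasks are finished once the last one completes. Finish times: Job 1 at 55, Job 2 at 110, Job 3 at 180, Job 4 at 240. The latest is minute 240.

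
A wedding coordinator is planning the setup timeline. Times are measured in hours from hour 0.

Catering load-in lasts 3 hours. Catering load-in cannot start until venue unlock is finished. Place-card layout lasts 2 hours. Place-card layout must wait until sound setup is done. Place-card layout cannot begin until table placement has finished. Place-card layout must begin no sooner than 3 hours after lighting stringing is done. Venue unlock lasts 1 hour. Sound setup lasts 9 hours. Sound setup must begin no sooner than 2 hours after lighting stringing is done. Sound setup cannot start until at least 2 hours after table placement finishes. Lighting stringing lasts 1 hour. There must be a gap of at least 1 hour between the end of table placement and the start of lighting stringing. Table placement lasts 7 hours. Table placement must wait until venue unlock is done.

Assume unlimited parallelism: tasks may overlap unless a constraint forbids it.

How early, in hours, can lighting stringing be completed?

Nothing blocks venue unlock, so it runs from hour 0 to hour 1.
Table placement waits on venue unlock (finishes hour 1), so it starts at hour 1 and finishes at 1 + 7 = hour 8.
Lighting stringing cannot begin until table placement (finishes hour 8, plus 1-hour gap → hour 9). It runs from hour 9 to 9 + 1 = hour 10.

10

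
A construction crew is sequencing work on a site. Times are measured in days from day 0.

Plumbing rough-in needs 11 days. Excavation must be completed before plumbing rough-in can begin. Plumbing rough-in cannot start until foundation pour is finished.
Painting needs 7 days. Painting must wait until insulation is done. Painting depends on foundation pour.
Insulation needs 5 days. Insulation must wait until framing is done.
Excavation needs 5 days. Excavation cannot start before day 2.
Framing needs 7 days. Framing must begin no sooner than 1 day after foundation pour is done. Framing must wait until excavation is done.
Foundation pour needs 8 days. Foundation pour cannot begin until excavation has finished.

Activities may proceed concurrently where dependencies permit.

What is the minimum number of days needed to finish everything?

35

Excavation waits on its own release at day 2, so it starts at day 2 and finishes at 2 + 5 = day 7.
Foundation pour waits on excavation (finishes day 7), so it starts at day 7 and finishes at 7 + 8 = day 15.
For plumbing rough-in: excavation (finishes day 7); foundation pour (finishes day 15). Taking the maximum gives a start of day 15, and it finishes at 15 + 11 = day 26.
Framing needs all of foundation pour (finishes day 15, plus 1-day gap → day 16); excavation (finishes day 7). That puts its earliest start at day 16; it finishes at 16 + 7 = day 23.
After framing (finishes day 23), insulation can start at day 23 and finishes at day 28.
For painting: insulation (finishes day 28); foundation pour (finishes day 15). Taking the maximum gives a start of day 28, and it finishes at 28 + 7 = day 35.
All tasks are finished once the last one completes. Finish times: Excavation at 7, Foundation pour at 15, Framing at 23, Plumbing rough-in at 26, Insulation at 28, Painting at 35. The latest is day 35.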